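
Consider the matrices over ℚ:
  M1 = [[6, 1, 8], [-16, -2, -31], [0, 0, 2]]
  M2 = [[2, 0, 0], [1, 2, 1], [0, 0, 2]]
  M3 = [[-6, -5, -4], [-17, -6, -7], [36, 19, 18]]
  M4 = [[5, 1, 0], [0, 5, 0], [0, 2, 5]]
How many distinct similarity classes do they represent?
Characteristic polynomials: χ_{M1} = (x - 2)^3, χ_{M2} = (x - 2)^3, χ_{M3} = (x - 2)^3, χ_{M4} = (x - 5)^3.

{M1, M3}: invariant factors (x - 2)^3.

{M2}: invariant factors x - 2, (x - 2)^2.

{M4}: invariant factors x - 5, (x - 5)^2.

Matrices are similar if and only if their invariant-factor lists agree; the partition into similarity classes is {M1, M3}, {M2}, {M4}.

3 classes: {M1, M3}, {M2}, {M4}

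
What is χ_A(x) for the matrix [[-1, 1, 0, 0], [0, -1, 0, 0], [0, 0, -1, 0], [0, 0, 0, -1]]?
χ_A(x) = (x + 1)^4

xI - A = [[x + 1, -1, 0, 0], [0, x + 1, 0, 0], [0, 0, x + 1, 0], [0, 0, 0, x + 1]].

Expanding det(xI - A) along the first row:
det(xI - A) = + (x + 1)·det([[x + 1, 0, 0], [0, x + 1, 0], [0, 0, x + 1]]) - (-1)·det([[0, 0, 0], [0, x + 1, 0], [0, 0, x + 1]]) + (0)·det([[0, x + 1, 0], [0, 0, 0], [0, 0, x + 1]]) - (0)·det([[0, x + 1, 0], [0, 0, x + 1], [0, 0, 0]]).

Evaluating gives χ_A(x) = x^4 + 4x^3 + 6x^2 + 4x + 1 = (x + 1)^4.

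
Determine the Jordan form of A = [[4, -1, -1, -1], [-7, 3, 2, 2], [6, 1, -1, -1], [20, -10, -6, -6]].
The characteristic polynomial is det(xI - A) = x^4, so the eigenvalues are 0 (algebraic multiplicity 4).

For λ = 0: rank(A) = 2, rank(A^2) = 1, rank(A^3) = 0. The eigenspace has dimension 4 - 2 = 2, so there are 2 Jordan blocks; the rank sequence gives block sizes [3, 1].

Assembling the blocks gives the Jordan form J above.

J = [[0, 1, 0, 0], [0, 0, 1, 0], [0, 0, 0, 0], [0, 0, 0, 0]]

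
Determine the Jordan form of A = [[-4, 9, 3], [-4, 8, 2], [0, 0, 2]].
J = [[2, 1, 0], [0, 2, 0], [0, 0, 2]]

The characteristic polynomial is det(xI - A) = (x - 2)^3, so the eigenvalues are 2 (algebraic multiplicity 3).

For λ = 2: rank(A - 2I) = 1, rank((A - 2I)^2) = 0. The eigenspace has dimension 3 - 1 = 2, so there are 2 Jordan blocks; the rank sequence gives block sizes [2, 1].

Assembling the blocks gives the Jordan form J above.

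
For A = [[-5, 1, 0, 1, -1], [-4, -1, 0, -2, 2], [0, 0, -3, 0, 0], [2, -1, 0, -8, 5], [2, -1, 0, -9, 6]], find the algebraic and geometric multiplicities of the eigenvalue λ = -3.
The characteristic polynomial is (x - 1)(x + 3)^4, so the factor x + 3 appears with exponent 4: the algebraic multiplicity is 4.

rank(A + 3I) = 2, so the eigenspace has dimension 5 - 2 = 3: the geometric multiplicity is 3.

Since 3 < 4, A is not diagonalizable.

algebraic multiplicity 4, geometric multiplicity 3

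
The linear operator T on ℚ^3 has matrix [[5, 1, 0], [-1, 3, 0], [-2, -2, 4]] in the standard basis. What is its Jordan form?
The characteristic polynomial is det(xI - A) = (x - 4)^3, so the eigenvalues are 4 (algebraic multiplicity 3).

For λ = 4: rank(A - 4I) = 1, rank((A - 4I)^2) = 0. The eigenspace has dimension 3 - 1 = 2, so there are 2 Jordan blocks; the rank sequence gives block sizes [2, 1].

Assembling the blocks gives the Jordan form J above.

J = [[4, 1, 0], [0, 4, 0], [0, 0, 4]]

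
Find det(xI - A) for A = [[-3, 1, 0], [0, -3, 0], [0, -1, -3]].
χ_A(x) = (x + 3)^3

xI - A = [[x + 3, -1, 0], [0, x + 3, 0], [0, 1, x + 3]].

Expanding det(xI - A) along the first row:
det(xI - A) = + (x + 3)·det([[x + 3, 0], [1, x + 3]]) - (-1)·det([[0, 0], [0, x + 3]]) + (0)·det([[0, x + 3], [0, 1]]).

Evaluating gives χ_A(x) = x^3 + 9x^2 + 27x + 27 = (x + 3)^3.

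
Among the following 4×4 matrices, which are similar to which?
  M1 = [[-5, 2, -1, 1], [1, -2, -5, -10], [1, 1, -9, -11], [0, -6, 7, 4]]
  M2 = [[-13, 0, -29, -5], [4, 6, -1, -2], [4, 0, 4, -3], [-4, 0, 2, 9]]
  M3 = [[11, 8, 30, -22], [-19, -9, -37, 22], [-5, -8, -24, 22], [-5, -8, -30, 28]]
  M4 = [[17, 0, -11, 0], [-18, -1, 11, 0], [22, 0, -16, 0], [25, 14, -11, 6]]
3 classes: {M1}, {M2}, {M3, M4}

Characteristic polynomials: χ_{M1} = (x - 3)(x + 5)^3, χ_{M2} = (x - 6)^2(x + 1)(x + 5), χ_{M3} = (x - 6)^2(x + 1)(x + 5), χ_{M4} = (x - 6)^2(x + 1)(x + 5).

{M1}: invariant factors (x - 3)(x + 5)^3.

{M2}: invariant factors (x - 6)^2(x + 1)(x + 5).

{M3, M4}: invariant factors x - 6, (x - 6)(x + 1)(x + 5).

Matrices are similar if and only if their invariant-factor lists agree; the partition into similarity classes is {M1}, {M2}, {M3, M4}.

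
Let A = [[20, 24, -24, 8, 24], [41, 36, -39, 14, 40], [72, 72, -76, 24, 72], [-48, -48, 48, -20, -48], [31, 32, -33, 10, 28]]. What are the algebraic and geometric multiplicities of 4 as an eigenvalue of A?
algebraic multiplicity 1, geometric multiplicity 1

The characteristic polynomial is (x - 4)(x + 4)^4, so the factor x - 4 appears with exponent 1: the algebraic multiplicity is 1.

rank(A - 4I) = 4, so the eigenspace has dimension 5 - 4 = 1: the geometric multiplicity is 1.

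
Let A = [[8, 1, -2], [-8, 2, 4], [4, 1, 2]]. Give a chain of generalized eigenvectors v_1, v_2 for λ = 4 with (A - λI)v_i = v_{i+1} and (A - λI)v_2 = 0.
v_1 = [[0, -1, -1]]^T, v_2 = [[1, -2, 1]]^T

We seek v_1 ∈ ker((A - 4I)^2) \ ker(A - 4I), then set v_{i+1} = (A - 4I) v_i.

One such chain is v_1 = [[0, -1, -1]]^T, v_2 = [[1, -2, 1]]^T. Check: (A - 4I) v_2 = [[0, 0, 0]]^T = 0.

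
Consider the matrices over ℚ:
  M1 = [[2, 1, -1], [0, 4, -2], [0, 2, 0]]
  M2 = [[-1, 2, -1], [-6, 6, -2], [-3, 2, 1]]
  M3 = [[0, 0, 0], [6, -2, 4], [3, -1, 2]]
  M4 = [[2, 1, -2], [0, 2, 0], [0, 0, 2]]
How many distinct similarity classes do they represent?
Characteristic polynomials: χ_{M1} = (x - 2)^3, χ_{M2} = (x - 2)^3, χ_{M3} = x^3, χ_{M4} = (x - 2)^3.

{M1, M2, M4}: invariant factors x - 2, (x - 2)^2.

{M3}: invariant factors x, x^2.

Matrices are similar if and only if their invariant-factor lists agree; the partition into similarity classes is {M1, M2, M4}, {M3}.

2 classes: {M1, M2, M4}, {M3}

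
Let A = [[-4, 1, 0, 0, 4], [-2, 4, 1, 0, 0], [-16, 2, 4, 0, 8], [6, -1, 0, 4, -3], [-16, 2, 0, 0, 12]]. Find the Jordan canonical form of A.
J = [[4, 1, 0, 0, 0], [0, 4, 1, 0, 0], [0, 0, 4, 0, 0], [0, 0, 0, 4, 1], [0, 0, 0, 0, 4]]

The characteristic polynomial is det(xI - A) = (x - 4)^5, so the eigenvalues are 4 (algebraic multiplicity 5).

For λ = 4: rank(A - 4I) = 3, rank((A - 4I)^2) = 1, rank((A - 4I)^3) = 0. The eigenspace has dimension 5 - 3 = 2, so there are 2 Jordan blocks; the rank sequence gives block sizes [3, 2].

Assembling the blocks gives the Jordan form J above.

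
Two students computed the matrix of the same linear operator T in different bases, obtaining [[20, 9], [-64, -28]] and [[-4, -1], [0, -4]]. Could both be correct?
Yes.

Two matrices over a field are similar if and only if they have the same invariant factors.

Both A and B have characteristic polynomial (x + 4)^2 and minimal polynomial (x + 4)^2. Computing further, both have invariant factors (x + 4)^2. Hence A and B are similar.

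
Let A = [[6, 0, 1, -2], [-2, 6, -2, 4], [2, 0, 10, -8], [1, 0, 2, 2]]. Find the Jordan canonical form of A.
The characteristic polynomial is det(xI - A) = (x - 6)^4, so the eigenvalues are 6 (algebraic multiplicity 4).

For λ = 6: rank(A - 6I) = 2, rank((A - 6I)^2) = 1, rank((A - 6I)^3) = 0. The eigenspace has dimension 4 - 2 = 2, so there are 2 Jordan blocks; the rank sequence gives block sizes [3, 1].

Assembling the blocks gives the Jordan form J above.

J = [[6, 1, 0, 0], [0, 6, 1, 0], [0, 0, 6, 0], [0, 0, 0, 6]]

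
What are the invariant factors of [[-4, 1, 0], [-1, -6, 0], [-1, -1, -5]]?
The Jordan structure of A has elementary divisors (x + 5)^2, (x + 5). Arranging the block sizes at each eigenvalue in decreasing order and taking row products gives the invariant factors.

Invariant factors (smallest first, each dividing the next): x + 5, (x + 5)^2.

Check: the last factor (x + 5)^2 is the minimal polynomial, and the product (x + 5)^3 is the characteristic polynomial.

x + 5, (x + 5)^2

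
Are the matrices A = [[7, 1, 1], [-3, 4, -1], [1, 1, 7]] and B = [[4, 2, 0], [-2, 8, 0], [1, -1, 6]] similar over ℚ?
Both have characteristic polynomial (x - 6)^3, but the minimal polynomial of A is (x - 6)^3 while the minimal polynomial of B is (x - 6)^2. The minimal polynomial is a similarity invariant, so A and B are not similar.

No.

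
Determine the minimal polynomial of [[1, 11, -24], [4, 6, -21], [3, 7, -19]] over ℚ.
The characteristic polynomial factors as (x + 4)^3. The minimal polynomial is ∏(x - λ)^{k_λ} where k_λ is the size of the largest Jordan block at λ.

For λ = -4: rank(A + 4I) = 2, and the largest Jordan block has size 3 (the smallest k with rank((A + 4I)^k) = rank((A + 4I)^(k+1))).

So m_A(x) = (x + 4)^3.

m_A(x) = (x + 4)^3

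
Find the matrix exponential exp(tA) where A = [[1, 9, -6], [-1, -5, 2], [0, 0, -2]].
e^{tA} = [[(3*t + 1)*e^{-2*t}, 9*t*e^{-2*t}, -6*t*e^{-2*t}], [-t*e^{-2*t}, (1 - 3*t)*e^{-2*t}, 2*t*e^{-2*t}], [0, 0, e^{-2*t}]]

A has Jordan form J = [[-2, 1, 0], [0, -2, 0], [0, 0, -2]] with A = PJP^{-1}, so e^{tA} = P e^{tJ} P^{-1}.

For a Jordan block J_k(λ), e^{tJ_k(λ)} = e^{λt} · (I + tN + t^2 N^2/2! + ... + t^{k-1} N^{k-1}/(k-1)!) where N is the nilpotent superdiagonal part.

Assembling the blocks and conjugating back gives the entries of e^{tA} as shown above.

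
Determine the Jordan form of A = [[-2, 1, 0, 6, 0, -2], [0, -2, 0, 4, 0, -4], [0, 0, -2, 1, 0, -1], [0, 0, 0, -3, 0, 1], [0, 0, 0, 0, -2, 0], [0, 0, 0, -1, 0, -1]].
J = [[-2, 1, 0, 0, 0, 0], [0, -2, 0, 0, 0, 0], [0, 0, -2, 1, 0, 0], [0, 0, 0, -2, 0, 0], [0, 0, 0, 0, -2, 0], [0, 0, 0, 0, 0, -2]]

The characteristic polynomial is det(xI - A) = (x + 2)^6, so the eigenvalues are -2 (algebraic multiplicity 6).

For λ = -2: rank(A + 2I) = 2, rank((A + 2I)^2) = 0. The eigenspace has dimension 6 - 2 = 4, so there are 4 Jordan blocks; the rank sequence gives block sizes [2, 2, 1, 1].

Assembling the blocks gives the Jordan form J above.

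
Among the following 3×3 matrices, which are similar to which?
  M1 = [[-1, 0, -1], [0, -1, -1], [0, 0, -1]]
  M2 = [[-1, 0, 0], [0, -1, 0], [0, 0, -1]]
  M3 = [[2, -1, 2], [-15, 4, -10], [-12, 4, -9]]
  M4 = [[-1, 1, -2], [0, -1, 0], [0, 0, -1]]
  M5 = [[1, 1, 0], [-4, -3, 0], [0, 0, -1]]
Characteristic polynomials: χ_{M1} = (x + 1)^3, χ_{M2} = (x + 1)^3, χ_{M3} = (x + 1)^3, χ_{M4} = (x + 1)^3, χ_{M5} = (x + 1)^3.

{M1, M3, M4, M5}: invariant factors x + 1, (x + 1)^2.

{M2}: invariant factors x + 1, x + 1, x + 1.

Matrices are similar if and only if their invariant-factor lists agree; the partition into similarity classes is {M1, M3, M4, M5}, {M2}.

2 classes: {M1, M3, M4, M5}, {M2}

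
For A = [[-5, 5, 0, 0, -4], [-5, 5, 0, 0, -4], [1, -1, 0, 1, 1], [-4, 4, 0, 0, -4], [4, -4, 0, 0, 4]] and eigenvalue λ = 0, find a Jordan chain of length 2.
We seek v_1 ∈ ker(A^2) \ ker(A), then set v_{i+1} = A v_i.

One such chain is v_1 = [[-1, 0, -1, 0, 1]]^T, v_2 = [[1, 1, 0, 0, 0]]^T. Check: A v_2 = [[0, 0, 0, 0, 0]]^T = 0.

v_1 = [[-1, 0, -1, 0, 1]]^T, v_2 = [[1, 1, 0, 0, 0]]^T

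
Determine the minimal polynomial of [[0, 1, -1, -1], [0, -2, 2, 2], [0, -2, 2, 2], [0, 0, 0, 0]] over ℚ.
The characteristic polynomial factors as x^4. The minimal polynomial is ∏(x - λ)^{k_λ} where k_λ is the size of the largest Jordan block at λ.

For λ = 0: rank(A) = 1, and the largest Jordan block has size 2 (the smallest k with rank(A^k) = rank(A^(k+1))).

So m_A(x) = x^2.

m_A(x) = x^2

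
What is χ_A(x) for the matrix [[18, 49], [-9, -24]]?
xI - A = [[x - 18, -49], [9, x + 24]].

Expanding det(xI - A) along the first row:
det(xI - A) = + (x - 18)·det([[x + 24]]) - (-49)·det([[9]]).

Evaluating gives χ_A(x) = x^2 + 6x + 9 = (x + 3)^2.

χ_A(x) = (x + 3)^2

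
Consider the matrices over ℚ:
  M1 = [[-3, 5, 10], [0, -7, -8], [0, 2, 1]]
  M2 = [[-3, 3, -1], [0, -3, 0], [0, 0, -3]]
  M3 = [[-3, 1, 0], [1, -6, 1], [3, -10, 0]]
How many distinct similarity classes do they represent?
Characteristic polynomials: χ_{M1} = (x + 3)^3, χ_{M2} = (x + 3)^3, χ_{M3} = (x + 3)^3.

{M1, M2}: invariant factors x + 3, (x + 3)^2.

{M3}: invariant factors (x + 3)^3.

Matrices are similar if and only if their invariant-factor lists agree; the partition into similarity classes is {M1, M2}, {M3}.

2 classes: {M1, M2}, {M3}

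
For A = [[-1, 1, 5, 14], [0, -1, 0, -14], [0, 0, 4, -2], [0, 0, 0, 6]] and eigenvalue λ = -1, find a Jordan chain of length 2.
We seek v_1 ∈ ker((A + I)^2) \ ker(A + I), then set v_{i+1} = (A + I) v_i.

One such chain is v_1 = [[0, 1, 0, 0]]^T, v_2 = [[1, 0, 0, 0]]^T. Check: (A + I) v_2 = [[0, 0, 0, 0]]^T = 0.

v_1 = [[0, 1, 0, 0]]^T, v_2 = [[1, 0, 0, 0]]^T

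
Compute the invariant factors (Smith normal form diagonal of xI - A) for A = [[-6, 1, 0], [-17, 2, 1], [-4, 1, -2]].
(x + 2)^3

The Jordan structure of A has elementary divisors (x + 2)^3. Arranging the block sizes at each eigenvalue in decreasing order and taking row products gives the invariant factors.

Invariant factors (smallest first, each dividing the next): (x + 2)^3.

Check: the last factor (x + 2)^3 is the minimal polynomial, and the product (x + 2)^3 is the characteristic polynomial.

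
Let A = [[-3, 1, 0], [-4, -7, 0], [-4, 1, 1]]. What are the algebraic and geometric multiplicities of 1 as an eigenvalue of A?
The characteristic polynomial is (x - 1)(x + 5)^2, so the factor x - 1 appears with exponent 1: the algebraic multiplicity is 1.

rank(A - I) = 2, so the eigenspace has dimension 3 - 2 = 1: the geometric multiplicity is 1.

algebraic multiplicity 1, geometric multiplicity 1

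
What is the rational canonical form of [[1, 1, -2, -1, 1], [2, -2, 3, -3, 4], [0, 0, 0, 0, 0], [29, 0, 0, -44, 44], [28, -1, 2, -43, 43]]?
The invariant factors of A (the non-unit diagonal entries of the Smith normal form of xI - A over ℚ[x]) are x, x(x + 3)(x^2 - x + 5), each dividing the next. The characteristic polynomial is their product, x^2(x + 3)(x^2 - x + 5).

The rational canonical form is the block-diagonal matrix of companion matrices C(f_i):
R = [[0, 0, 0, 0, 0], [0, 0, 0, 0, 0], [0, 1, 0, 0, -15], [0, 0, 1, 0, -2], [0, 0, 0, 1, -2]].

Note the characteristic polynomial does not split into linear factors over ℚ, so A has no Jordan form over ℚ; the rational canonical form exists over any field.

R = [[0, 0, 0, 0, 0], [0, 0, 0, 0, 0], [0, 1, 0, 0, -15], [0, 0, 1, 0, -2], [0, 0, 0, 1, -2]]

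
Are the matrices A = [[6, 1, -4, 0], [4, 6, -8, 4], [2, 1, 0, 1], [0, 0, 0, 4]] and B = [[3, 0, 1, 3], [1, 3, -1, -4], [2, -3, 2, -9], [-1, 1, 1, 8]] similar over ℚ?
Two matrices over a field are similar if and only if they have the same invariant factors.

Both A and B have characteristic polynomial (x - 4)^4 and minimal polynomial (x - 4)^2. Computing further, both have invariant factors (x - 4)^2, (x - 4)^2. Hence A and B are similar.

Yes.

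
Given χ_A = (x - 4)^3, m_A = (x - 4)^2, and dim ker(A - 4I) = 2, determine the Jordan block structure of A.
λ = 4: algebraic multiplicity 3 (exponent in χ_A), largest block size 2 (exponent in m_A), 2 blocks (geometric multiplicity). These force block sizes [2, 1].

Jordan blocks: (4, 2), (4, 1)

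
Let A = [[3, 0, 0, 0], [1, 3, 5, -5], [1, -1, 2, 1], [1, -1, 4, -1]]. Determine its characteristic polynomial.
xI - A = [[x - 3, 0, 0, 0], [-1, x - 3, -5, 5], [-1, 1, x - 2, -1], [-1, 1, -4, x + 1]].

Expanding det(xI - A) along the first row:
det(xI - A) = + (x - 3)·det([[x - 3, -5, 5], [1, x - 2, -1], [1, -4, x + 1]]) - (0)·det([[-1, -5, 5], [-1, x - 2, -1], [-1, -4, x + 1]]) + (0)·det([[-1, x - 3, 5], [-1, 1, -1], [-1, 1, x + 1]]) - (0)·det([[-1, x - 3, -5], [-1, 1, x - 2], [-1, 1, -4]]).

Evaluating gives χ_A(x) = x^4 - 7x^3 + 9x^2 + 27x - 54 = (x - 3)^3(x + 2).

χ_A(x) = (x - 3)^3(x + 2)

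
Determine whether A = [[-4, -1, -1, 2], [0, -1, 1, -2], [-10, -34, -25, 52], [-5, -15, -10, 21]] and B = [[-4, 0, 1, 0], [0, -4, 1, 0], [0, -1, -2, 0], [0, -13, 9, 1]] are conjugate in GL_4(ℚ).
Yes.

Two matrices over a field are similar if and only if they have the same invariant factors.

Both A and B have characteristic polynomial (x - 1)(x + 3)^2(x + 4) and minimal polynomial (x - 1)(x + 3)^2(x + 4). Computing further, both have invariant factors (x - 1)(x + 3)^2(x + 4). Hence A and B are similar.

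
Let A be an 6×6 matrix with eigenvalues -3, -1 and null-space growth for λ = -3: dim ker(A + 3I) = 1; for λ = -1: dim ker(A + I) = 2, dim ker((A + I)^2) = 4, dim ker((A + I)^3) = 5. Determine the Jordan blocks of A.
λ = -3: successive nullity increments [1] count blocks of size ≥ k; block sizes are [1].
λ = -1: successive nullity increments [2, 2, 1] count blocks of size ≥ k; block sizes are [3, 2].

Jordan blocks: (-3, 1), (-1, 3), (-1, 2)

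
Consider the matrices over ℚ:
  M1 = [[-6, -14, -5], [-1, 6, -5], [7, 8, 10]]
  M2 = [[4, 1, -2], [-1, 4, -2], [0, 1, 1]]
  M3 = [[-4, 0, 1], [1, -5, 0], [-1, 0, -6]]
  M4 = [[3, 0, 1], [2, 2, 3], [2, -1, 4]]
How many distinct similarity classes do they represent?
Characteristic polynomials: χ_{M1} = x(x - 5)^2, χ_{M2} = (x - 3)^3, χ_{M3} = (x + 5)^3, χ_{M4} = (x - 3)^3.

{M1}: invariant factors x(x - 5)^2.

{M2, M4}: invariant factors (x - 3)^3.

{M3}: invariant factors (x + 5)^3.

Matrices are similar if and only if their invariant-factor lists agree; the partition into similarity classes is {M1}, {M2, M4}, {M3}.

3 classes: {M1}, {M2, M4}, {M3}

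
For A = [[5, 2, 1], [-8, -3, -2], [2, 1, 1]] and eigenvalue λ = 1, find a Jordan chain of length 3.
We seek v_1 ∈ ker((A - I)^3) \ ker((A - I)^2), then set v_{i+1} = (A - I) v_i.

One such chain is v_1 = [[1, -1, -2]]^T, v_2 = [[0, 0, 1]]^T, v_3 = [[1, -2, 0]]^T. Check: (A - I) v_3 = [[0, 0, 0]]^T = 0.

v_1 = [[1, -1, -2]]^T, v_2 = [[0, 0, 1]]^T, v_3 = [[1, -2, 0]]^T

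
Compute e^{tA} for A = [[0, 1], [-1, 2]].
A has Jordan form J = [[1, 1], [0, 1]] with A = PJP^{-1}, so e^{tA} = P e^{tJ} P^{-1}.

For a Jordan block J_k(λ), e^{tJ_k(λ)} = e^{λt} · (I + tN + t^2 N^2/2! + ... + t^{k-1} N^{k-1}/(k-1)!) where N is the nilpotent superdiagonal part.

Assembling the blocks and conjugating back gives the entries of e^{tA} as shown above.

e^{tA} = [[(1 - t)*e^{t}, t*e^{t}], [-t*e^{t}, (t + 1)*e^{t}]]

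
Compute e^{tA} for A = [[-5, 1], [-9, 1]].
A has Jordan form J = [[-2, 1], [0, -2]] with A = PJP^{-1}, so e^{tA} = P e^{tJ} P^{-1}.

For a Jordan block J_k(λ), e^{tJ_k(λ)} = e^{λt} · (I + tN + t^2 N^2/2! + ... + t^{k-1} N^{k-1}/(k-1)!) where N is the nilpotent superdiagonal part.

Assembling the blocks and conjugating back gives the entries of e^{tA} as shown above.

e^{tA} = [[(1 - 3*t)*e^{-2*t}, t*e^{-2*t}], [-9*t*e^{-2*t}, (3*t + 1)*e^{-2*t}]]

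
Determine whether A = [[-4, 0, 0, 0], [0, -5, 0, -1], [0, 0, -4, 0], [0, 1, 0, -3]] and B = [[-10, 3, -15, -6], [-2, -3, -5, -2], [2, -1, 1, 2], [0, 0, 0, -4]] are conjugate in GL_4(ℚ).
Two matrices over a field are similar if and only if they have the same invariant factors.

Both A and B have characteristic polynomial (x + 4)^4 and minimal polynomial (x + 4)^2. Computing further, both have invariant factors x + 4, x + 4, (x + 4)^2. Hence A and B are similar.

Yes.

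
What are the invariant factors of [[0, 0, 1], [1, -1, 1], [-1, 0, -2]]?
x + 1, (x + 1)^2

The Jordan structure of A has elementary divisors (x + 1)^2, (x + 1). Arranging the block sizes at each eigenvalue in decreasing order and taking row products gives the invariant factors.

Invariant factors (smallest first, each dividing the next): x + 1, (x + 1)^2.

Check: the last factor (x + 1)^2 is the minimal polynomial, and the product (x + 1)^3 is the characteristic polynomial.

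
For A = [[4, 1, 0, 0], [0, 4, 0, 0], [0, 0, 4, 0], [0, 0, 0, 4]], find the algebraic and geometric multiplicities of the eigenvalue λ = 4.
algebraic multiplicity 4, geometric multiplicity 3

The characteristic polynomial is (x - 4)^4, so the factor x - 4 appears with exponent 4: the algebraic multiplicity is 4.

rank(A - 4I) = 1, so the eigenspace has dimension 4 - 1 = 3: the geometric multiplicity is 3.

Since 3 < 4, A is not diagonalizable.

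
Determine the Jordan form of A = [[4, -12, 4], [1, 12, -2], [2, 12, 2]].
J = [[6, 1, 0], [0, 6, 0], [0, 0, 6]]

The characteristic polynomial is det(xI - A) = (x - 6)^3, so the eigenvalues are 6 (algebraic multiplicity 3).

For λ = 6: rank(A - 6I) = 1, rank((A - 6I)^2) = 0. The eigenspace has dimension 3 - 1 = 2, so there are 2 Jordan blocks; the rank sequence gives block sizes [2, 1].

Assembling the blocks gives the Jordan form J above.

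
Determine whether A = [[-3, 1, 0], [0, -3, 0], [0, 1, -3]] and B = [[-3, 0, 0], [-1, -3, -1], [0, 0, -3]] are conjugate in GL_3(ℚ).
Two matrices over a field are similar if and only if they have the same invariant factors.

Both A and B have characteristic polynomial (x + 3)^3 and minimal polynomial (x + 3)^2. Computing further, both have invariant factors x + 3, (x + 3)^2. Hence A and B are similar.

Yes.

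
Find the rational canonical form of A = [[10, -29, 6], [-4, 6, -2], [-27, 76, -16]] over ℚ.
The invariant factors of A (the non-unit diagonal entries of the Smith normal form of xI - A over ℚ[x]) are x^3 + 2x + 2, each dividing the next. The characteristic polynomial is their product, x^3 + 2x + 2.

The rational canonical form is the block-diagonal matrix of companion matrices C(f_i):
R = [[0, 0, -2], [1, 0, -2], [0, 1, 0]].

Note the characteristic polynomial does not split into linear factors over ℚ, so A has no Jordan form over ℚ; the rational canonical form exists over any field.

R = [[0, 0, -2], [1, 0, -2], [0, 1, 0]]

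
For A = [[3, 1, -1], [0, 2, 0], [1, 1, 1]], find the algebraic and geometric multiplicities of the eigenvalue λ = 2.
algebraic multiplicity 3, geometric multiplicity 2

The characteristic polynomial is (x - 2)^3, so the factor x - 2 appears with exponent 3: the algebraic multiplicity is 3.

rank(A - 2I) = 1, so the eigenspace has dimension 3 - 1 = 2: the geometric multiplicity is 2.

Since 2 < 3, A is not diagonalizable.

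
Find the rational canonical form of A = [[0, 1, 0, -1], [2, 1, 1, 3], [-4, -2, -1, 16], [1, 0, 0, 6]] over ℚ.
R = [[0, 0, 0, 30], [1, 0, 0, -5], [0, 1, 0, 0], [0, 0, 1, 6]]

The invariant factors of A (the non-unit diagonal entries of the Smith normal form of xI - A over ℚ[x]) are (x - 6)(x^3 + 5), each dividing the next. The characteristic polynomial is their product, (x - 6)(x^3 + 5).

The rational canonical form is the block-diagonal matrix of companion matrices C(f_i):
R = [[0, 0, 0, 30], [1, 0, 0, -5], [0, 1, 0, 0], [0, 0, 1, 6]].

Note the characteristic polynomial does not split into linear factors over ℚ, so A has no Jordan form over ℚ; the rational canonical form exists over any field.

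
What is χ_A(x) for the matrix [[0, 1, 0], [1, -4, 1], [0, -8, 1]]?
xI - A = [[x, -1, 0], [-1, x + 4, -1], [0, 8, x - 1]].

Expanding det(xI - A) along the first row:
det(xI - A) = + (x)·det([[x + 4, -1], [8, x - 1]]) - (-1)·det([[-1, -1], [0, x - 1]]) + (0)·det([[-1, x + 4], [0, 8]]).

Evaluating gives χ_A(x) = x^3 + 3x^2 + 3x + 1 = (x + 1)^3.

χ_A(x) = (x + 1)^3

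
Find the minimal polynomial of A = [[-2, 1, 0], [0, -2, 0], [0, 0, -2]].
The characteristic polynomial factors as (x + 2)^3. The minimal polynomial is ∏(x - λ)^{k_λ} where k_λ is the size of the largest Jordan block at λ.

For λ = -2: rank(A + 2I) = 1, and the largest Jordan block has size 2 (the smallest k with rank((A + 2I)^k) = rank((A + 2I)^(k+1))).

So m_A(x) = (x + 2)^2.

m_A(x) = (x + 2)^2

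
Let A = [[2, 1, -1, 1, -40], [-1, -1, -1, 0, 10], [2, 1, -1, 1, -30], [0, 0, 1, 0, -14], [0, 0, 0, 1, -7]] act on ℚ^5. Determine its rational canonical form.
The invariant factors of A (the non-unit diagonal entries of the Smith normal form of xI - A over ℚ[x]) are (x + 2)(x + 5)(x^3 + 4x + 1), each dividing the next. The characteristic polynomial is their product, (x + 2)(x + 5)(x^3 + 4x + 1).

The rational canonical form is the block-diagonal matrix of companion matrices C(f_i):
R = [[0, 0, 0, 0, -10], [1, 0, 0, 0, -47], [0, 1, 0, 0, -29], [0, 0, 1, 0, -14], [0, 0, 0, 1, -7]].

Note the characteristic polynomial does not split into linear factors over ℚ, so A has no Jordan form over ℚ; the rational canonical form exists over any field.

R = [[0, 0, 0, 0, -10], [1, 0, 0, 0, -47], [0, 1, 0, 0, -29], [0, 0, 1, 0, -14], [0, 0, 0, 1, -7]]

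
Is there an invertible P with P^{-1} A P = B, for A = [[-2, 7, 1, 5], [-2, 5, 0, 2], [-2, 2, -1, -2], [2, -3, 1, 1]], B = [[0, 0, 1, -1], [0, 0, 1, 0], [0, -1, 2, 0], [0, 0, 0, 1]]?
Yes.

Two matrices over a field are similar if and only if they have the same invariant factors.

Both A and B have characteristic polynomial x(x - 1)^3 and minimal polynomial x(x - 1)^2. Computing further, both have invariant factors x - 1, x(x - 1)^2. Hence A and B are similar.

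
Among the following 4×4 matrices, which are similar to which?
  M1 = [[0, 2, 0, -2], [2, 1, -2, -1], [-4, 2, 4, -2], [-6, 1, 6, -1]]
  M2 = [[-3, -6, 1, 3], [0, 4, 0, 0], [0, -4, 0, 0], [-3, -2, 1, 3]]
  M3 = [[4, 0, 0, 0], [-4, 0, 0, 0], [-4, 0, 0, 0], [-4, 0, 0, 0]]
Characteristic polynomials: χ_{M1} = x^3(x - 4), χ_{M2} = x^3(x - 4), χ_{M3} = x^3(x - 4).

{M1, M2}: invariant factors x, x^2(x - 4).

{M3}: invariant factors x, x, x(x - 4).

Matrices are similar if and only if their invariant-factor lists agree; the partition into similarity classes is {M1, M2}, {M3}.

2 classes: {M1, M2}, {M3}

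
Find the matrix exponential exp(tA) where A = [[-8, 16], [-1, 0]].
e^{tA} = [[(1 - 4*t)*e^{-4*t}, 16*t*e^{-4*t}], [-t*e^{-4*t}, (4*t + 1)*e^{-4*t}]]

A has Jordan form J = [[-4, 1], [0, -4]] with A = PJP^{-1}, so e^{tA} = P e^{tJ} P^{-1}.

For a Jordan block J_k(λ), e^{tJ_k(λ)} = e^{λt} · (I + tN + t^2 N^2/2! + ... + t^{k-1} N^{k-1}/(k-1)!) where N is the nilpotent superdiagonal part.

Assembling the blocks and conjugating back gives the entries of e^{tA} as shown above.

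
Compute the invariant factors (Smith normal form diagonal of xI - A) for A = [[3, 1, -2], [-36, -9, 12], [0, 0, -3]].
x + 3, (x + 3)^2

The Jordan structure of A has elementary divisors (x + 3)^2, (x + 3). Arranging the block sizes at each eigenvalue in decreasing order and taking row products gives the invariant factors.

Invariant factors (smallest first, each dividing the next): x + 3, (x + 3)^2.

Check: the last factor (x + 3)^2 is the minimal polynomial, and the product (x + 3)^3 is the characteristic polynomial.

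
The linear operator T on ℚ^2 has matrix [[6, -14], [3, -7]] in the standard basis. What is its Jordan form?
J = [[-1, 0], [0, 0]]

The characteristic polynomial is det(xI - A) = x(x + 1), so the eigenvalues are -1 (algebraic multiplicity 1), 0 (algebraic multiplicity 1).

For λ = -1: algebraic multiplicity 1 gives one 1×1 block.

For λ = 0: algebraic multiplicity 1 gives one 1×1 block.

Assembling the blocks gives the Jordan form J above.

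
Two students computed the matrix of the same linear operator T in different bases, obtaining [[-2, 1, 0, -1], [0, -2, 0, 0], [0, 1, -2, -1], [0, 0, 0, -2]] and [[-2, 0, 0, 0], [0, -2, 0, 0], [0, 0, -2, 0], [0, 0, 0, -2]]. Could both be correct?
Both have characteristic polynomial (x + 2)^4, but the minimal polynomial of A is (x + 2)^2 while the minimal polynomial of B is x + 2. The minimal polynomial is a similarity invariant, so A and B are not similar.

No.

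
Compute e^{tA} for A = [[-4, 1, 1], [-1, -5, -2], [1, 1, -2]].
A has Jordan form J = [[-4, 1, 0], [0, -4, 0], [0, 0, -3]] with A = PJP^{-1}, so e^{tA} = P e^{tJ} P^{-1}.

For a Jordan block J_k(λ), e^{tJ_k(λ)} = e^{λt} · (I + tN + t^2 N^2/2! + ... + t^{k-1} N^{k-1}/(k-1)!) where N is the nilpotent superdiagonal part.

Assembling the blocks and conjugating back gives the entries of e^{tA} as shown above.

e^{tA} = [[e^{-4*t}, t*e^{-4*t}, t*e^{-4*t}], [(1 - e^{t})*e^{-4*t}, (t - 2*e^{t} + 3)*e^{-4*t}, (t - 3*e^{t} + 3)*e^{-4*t}], [(e^{t} - 1)*e^{-4*t}, (-t + 2*e^{t} - 2)*e^{-4*t}, (-t + 3*e^{t} - 2)*e^{-4*t}]]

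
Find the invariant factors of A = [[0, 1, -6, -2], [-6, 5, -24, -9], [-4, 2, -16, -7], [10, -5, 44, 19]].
x - 2, (x - 2)^3

The Jordan structure of A has elementary divisors (x - 2)^3, (x - 2). Arranging the block sizes at each eigenvalue in decreasing order and taking row products gives the invariant factors.

Invariant factors (smallest first, each dividing the next): x - 2, (x - 2)^3.

Check: the last factor (x - 2)^3 is the minimal polynomial, and the product (x - 2)^4 is the characteristic polynomial.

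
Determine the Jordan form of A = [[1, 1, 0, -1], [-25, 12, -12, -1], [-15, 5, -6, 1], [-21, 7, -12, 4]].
J = [[2, 0, 0, 0], [0, 3, 1, 0], [0, 0, 3, 1], [0, 0, 0, 3]]

The characteristic polynomial is det(xI - A) = (x - 3)^3(x - 2), so the eigenvalues are 2 (algebraic multiplicity 1), 3 (algebraic multiplicity 3).

For λ = 2: algebraic multiplicity 1 gives one 1×1 block.

For λ = 3: rank(A - 3I) = 3, rank((A - 3I)^2) = 2, rank((A - 3I)^3) = 1. The eigenspace has dimension 4 - 3 = 1, so there is 1 Jordan block; the rank sequence gives block sizes [3].

Assembling the blocks gives the Jordan form J above.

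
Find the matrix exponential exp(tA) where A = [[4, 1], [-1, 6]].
A has Jordan form J = [[5, 1], [0, 5]] with A = PJP^{-1}, so e^{tA} = P e^{tJ} P^{-1}.

For a Jordan block J_k(λ), e^{tJ_k(λ)} = e^{λt} · (I + tN + t^2 N^2/2! + ... + t^{k-1} N^{k-1}/(k-1)!) where N is the nilpotent superdiagonal part.

Assembling the blocks and conjugating back gives the entries of e^{tA} as shown above.

e^{tA} = [[(1 - t)*e^{5*t}, t*e^{5*t}], [-t*e^{5*t}, (t + 1)*e^{5*t}]]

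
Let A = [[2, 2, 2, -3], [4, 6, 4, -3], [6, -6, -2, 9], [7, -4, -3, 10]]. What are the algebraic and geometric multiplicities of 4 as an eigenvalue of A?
algebraic multiplicity 4, geometric multiplicity 2

The characteristic polynomial is (x - 4)^4, so the factor x - 4 appears with exponent 4: the algebraic multiplicity is 4.

rank(A - 4I) = 2, so the eigenspace has dimension 4 - 2 = 2: the geometric multiplicity is 2.

Since 2 < 4, A is not diagonalizable.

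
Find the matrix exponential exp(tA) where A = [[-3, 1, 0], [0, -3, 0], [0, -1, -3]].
e^{tA} = [[e^{-3*t}, t*e^{-3*t}, 0], [0, e^{-3*t}, 0], [0, -t*e^{-3*t}, e^{-3*t}]]

A has Jordan form J = [[-3, 1, 0], [0, -3, 0], [0, 0, -3]] with A = PJP^{-1}, so e^{tA} = P e^{tJ} P^{-1}.

For a Jordan block J_k(λ), e^{tJ_k(λ)} = e^{λt} · (I + tN + t^2 N^2/2! + ... + t^{k-1} N^{k-1}/(k-1)!) where N is the nilpotent superdiagonal part.

Assembling the blocks and conjugating back gives the entries of e^{tA} as shown above.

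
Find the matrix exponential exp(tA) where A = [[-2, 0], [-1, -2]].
A has Jordan form J = [[-2, 1], [0, -2]] with A = PJP^{-1}, so e^{tA} = P e^{tJ} P^{-1}.

For a Jordan block J_k(λ), e^{tJ_k(λ)} = e^{λt} · (I + tN + t^2 N^2/2! + ... + t^{k-1} N^{k-1}/(k-1)!) where N is the nilpotent superdiagonal part.

Assembling the blocks and conjugating back gives the entries of e^{tA} as shown above.

e^{tA} = [[e^{-2*t}, 0], [-t*e^{-2*t}, e^{-2*t}]]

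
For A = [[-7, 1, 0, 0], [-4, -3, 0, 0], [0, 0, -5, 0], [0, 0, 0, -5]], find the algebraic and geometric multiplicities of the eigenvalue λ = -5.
algebraic multiplicity 4, geometric multiplicity 3

The characteristic polynomial is (x + 5)^4, so the factor x + 5 appears with exponent 4: the algebraic multiplicity is 4.

rank(A + 5I) = 1, so the eigenspace has dimension 4 - 1 = 3: the geometric multiplicity is 3.

Since 3 < 4, A is not diagonalizable.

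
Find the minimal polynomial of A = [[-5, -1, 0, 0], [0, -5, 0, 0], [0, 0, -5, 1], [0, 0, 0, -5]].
The characteristic polynomial factors as (x + 5)^4. The minimal polynomial is ∏(x - λ)^{k_λ} where k_λ is the size of the largest Jordan block at λ.

For λ = -5: rank(A + 5I) = 2, and the largest Jordan block has size 2 (the smallest k with rank((A + 5I)^k) = rank((A + 5I)^(k+1))).

So m_A(x) = (x + 5)^2.

m_A(x) = (x + 5)^2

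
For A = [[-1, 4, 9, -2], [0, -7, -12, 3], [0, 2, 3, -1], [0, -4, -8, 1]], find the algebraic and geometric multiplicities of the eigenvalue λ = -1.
The characteristic polynomial is (x + 1)^4, so the factor x + 1 appears with exponent 4: the algebraic multiplicity is 4.

rank(A + I) = 2, so the eigenspace has dimension 4 - 2 = 2: the geometric multiplicity is 2.

Since 2 < 4, A is not diagonalizable.

algebraic multiplicity 4, geometric multiplicity 2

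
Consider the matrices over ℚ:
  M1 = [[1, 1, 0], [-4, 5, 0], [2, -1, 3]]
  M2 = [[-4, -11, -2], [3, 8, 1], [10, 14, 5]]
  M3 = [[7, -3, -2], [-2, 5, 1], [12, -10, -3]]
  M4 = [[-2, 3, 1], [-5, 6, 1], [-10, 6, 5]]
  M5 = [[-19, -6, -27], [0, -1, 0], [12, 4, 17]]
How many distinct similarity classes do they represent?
Characteristic polynomials: χ_{M1} = (x - 3)^3, χ_{M2} = (x - 3)^3, χ_{M3} = (x - 3)^3, χ_{M4} = (x - 3)^3, χ_{M5} = (x + 1)^3.

{M1, M4}: invariant factors x - 3, (x - 3)^2.

{M2, M3}: invariant factors (x - 3)^3.

{M5}: invariant factors x + 1, (x + 1)^2.

Matrices are similar if and only if their invariant-factor lists agree; the partition into similarity classes is {M1, M4}, {M2, M3}, {M5}.

3 classes: {M1, M4}, {M2, M3}, {M5}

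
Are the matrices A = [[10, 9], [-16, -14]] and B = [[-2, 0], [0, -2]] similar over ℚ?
No.

Both have characteristic polynomial (x + 2)^2, but the minimal polynomial of A is (x + 2)^2 while the minimal polynomial of B is x + 2. The minimal polynomial is a similarity invariant, so A and B are not similar.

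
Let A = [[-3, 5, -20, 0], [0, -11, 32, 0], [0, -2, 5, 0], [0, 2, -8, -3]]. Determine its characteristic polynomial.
xI - A = [[x + 3, -5, 20, 0], [0, x + 11, -32, 0], [0, 2, x - 5, 0], [0, -2, 8, x + 3]].

Expanding det(xI - A) along the first row:
det(xI - A) = + (x + 3)·det([[x + 11, -32, 0], [2, x - 5, 0], [-2, 8, x + 3]]) - (-5)·det([[0, -32, 0], [0, x - 5, 0], [0, 8, x + 3]]) + (20)·det([[0, x + 11, 0], [0, 2, 0], [0, -2, x + 3]]) - (0)·det([[0, x + 11, -32], [0, 2, x - 5], [0, -2, 8]]).

Evaluating gives χ_A(x) = x^4 + 12x^3 + 54x^2 + 108x + 81 = (x + 3)^4.

χ_A(x) = (x + 3)^4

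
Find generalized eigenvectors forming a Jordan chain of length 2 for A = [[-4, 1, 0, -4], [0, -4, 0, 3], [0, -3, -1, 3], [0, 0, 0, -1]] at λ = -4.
v_1 = [[0, 1, 1, 0]]^T, v_2 = [[1, 0, 0, 0]]^T

We seek v_1 ∈ ker((A + 4I)^2) \ ker(A + 4I), then set v_{i+1} = (A + 4I) v_i.

One such chain is v_1 = [[0, 1, 1, 0]]^T, v_2 = [[1, 0, 0, 0]]^T. Check: (A + 4I) v_2 = [[0, 0, 0, 0]]^T = 0.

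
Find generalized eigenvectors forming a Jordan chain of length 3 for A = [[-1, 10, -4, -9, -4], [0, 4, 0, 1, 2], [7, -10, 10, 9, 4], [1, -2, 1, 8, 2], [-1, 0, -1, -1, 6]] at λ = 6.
We seek v_1 ∈ ker((A - 6I)^3) \ ker((A - 6I)^2), then set v_{i+1} = (A - 6I) v_i.

One such chain is v_1 = [[-2, -2, 5, -3, 0]]^T, v_2 = [[1, 1, -1, 1, 0]]^T, v_3 = [[-2, -1, 2, 0, -1]]^T. Check: (A - 6I) v_3 = [[0, 0, 0, 0, 0]]^T = 0.

v_1 = [[-2, -2, 5, -3, 0]]^T, v_2 = [[1, 1, -1, 1, 0]]^T, v_3 = [[-2, -1, 2, 0, -1]]^T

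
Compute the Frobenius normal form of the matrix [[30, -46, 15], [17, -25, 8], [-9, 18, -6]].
The invariant factors of A (the non-unit diagonal entries of the Smith normal form of xI - A over ℚ[x]) are (x - 3)(x^2 + 4x + 5), each dividing the next. The characteristic polynomial is their product, (x - 3)(x^2 + 4x + 5).

The rational canonical form is the block-diagonal matrix of companion matrices C(f_i):
R = [[0, 0, 15], [1, 0, 7], [0, 1, -1]].

Note the characteristic polynomial does not split into linear factors over ℚ, so A has no Jordan form over ℚ; the rational canonical form exists over any field.

R = [[0, 0, 15], [1, 0, 7], [0, 1, -1]]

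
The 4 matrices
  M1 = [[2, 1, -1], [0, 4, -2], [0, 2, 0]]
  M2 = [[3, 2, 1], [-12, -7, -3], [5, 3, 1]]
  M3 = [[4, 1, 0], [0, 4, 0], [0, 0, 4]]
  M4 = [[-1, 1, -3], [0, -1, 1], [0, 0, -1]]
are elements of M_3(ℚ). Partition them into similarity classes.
Characteristic polynomials: χ_{M1} = (x - 2)^3, χ_{M2} = (x + 1)^3, χ_{M3} = (x - 4)^3, χ_{M4} = (x + 1)^3.

{M1}: invariant factors x - 2, (x - 2)^2.

{M2, M4}: invariant factors (x + 1)^3.

{M3}: invariant factors x - 4, (x - 4)^2.

Matrices are similar if and only if their invariant-factor lists agree; the partition into similarity classes is {M1}, {M2, M4}, {M3}.

3 classes: {M1}, {M2, M4}, {M3}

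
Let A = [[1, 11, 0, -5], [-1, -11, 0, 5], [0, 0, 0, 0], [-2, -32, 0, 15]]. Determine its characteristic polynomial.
xI - A = [[x - 1, -11, 0, 5], [1, x + 11, 0, -5], [0, 0, x, 0], [2, 32, 0, x - 15]].

Expanding det(xI - A) along the first row:
det(xI - A) = + (x - 1)·det([[x + 11, 0, -5], [0, x, 0], [32, 0, x - 15]]) - (-11)·det([[1, 0, -5], [0, x, 0], [2, 0, x - 15]]) + (0)·det([[1, x + 11, -5], [0, 0, 0], [2, 32, x - 15]]) - (5)·det([[1, x + 11, 0], [0, 0, x], [2, 32, 0]]).

Evaluating gives χ_A(x) = x^4 - 5x^3 = x^3(x - 5).

χ_A(x) = x^3(x - 5)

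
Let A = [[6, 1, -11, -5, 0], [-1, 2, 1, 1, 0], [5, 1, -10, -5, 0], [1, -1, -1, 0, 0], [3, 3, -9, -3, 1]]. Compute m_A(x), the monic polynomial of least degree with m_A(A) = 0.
m_A(x) = (x - 1)^2(x + 5)

The characteristic polynomial factors as (x - 1)^4(x + 5). The minimal polynomial is ∏(x - λ)^{k_λ} where k_λ is the size of the largest Jordan block at λ.

For λ = -5: rank(A + 5I) = 4, and the largest Jordan block has size 1 (the smallest k with rank((A + 5I)^k) = rank((A + 5I)^(k+1))).
For λ = 1: rank(A - I) = 2, and the largest Jordan block has size 2 (the smallest k with rank((A - I)^k) = rank((A - I)^(k+1))).

So m_A(x) = (x - 1)^2(x + 5).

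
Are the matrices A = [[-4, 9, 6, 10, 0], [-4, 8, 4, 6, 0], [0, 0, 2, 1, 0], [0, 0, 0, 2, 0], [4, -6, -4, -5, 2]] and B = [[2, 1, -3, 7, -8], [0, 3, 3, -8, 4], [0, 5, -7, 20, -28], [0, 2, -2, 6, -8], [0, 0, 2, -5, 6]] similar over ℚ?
Yes.

Two matrices over a field are similar if and only if they have the same invariant factors.

Both A and B have characteristic polynomial (x - 2)^5 and minimal polynomial (x - 2)^2. Computing further, both have invariant factors x - 2, (x - 2)^2, (x - 2)^2. Hence A and B are similar.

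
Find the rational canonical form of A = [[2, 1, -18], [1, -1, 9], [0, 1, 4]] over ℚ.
The invariant factors of A (the non-unit diagonal entries of the Smith normal form of xI - A over ℚ[x]) are (x - 4)^2(x + 3), each dividing the next. The characteristic polynomial is their product, (x - 4)^2(x + 3).

The rational canonical form is the block-diagonal matrix of companion matrices C(f_i):
R = [[0, 0, -48], [1, 0, 8], [0, 1, 5]].

R = [[0, 0, -48], [1, 0, 8], [0, 1, 5]]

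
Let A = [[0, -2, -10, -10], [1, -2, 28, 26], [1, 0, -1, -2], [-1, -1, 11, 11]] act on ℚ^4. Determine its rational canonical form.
R = [[0, 0, 0, -48], [1, 0, 0, 24], [0, 1, 0, -19], [0, 0, 1, 8]]

The invariant factors of A (the non-unit diagonal entries of the Smith normal form of xI - A over ℚ[x]) are (x - 4)^2(x^2 + 3), each dividing the next. The characteristic polynomial is their product, (x - 4)^2(x^2 + 3).

The rational canonical form is the block-diagonal matrix of companion matrices C(f_i):
R = [[0, 0, 0, -48], [1, 0, 0, 24], [0, 1, 0, -19], [0, 0, 1, 8]].

Note the characteristic polynomial does not split into linear factors over ℚ, so A has no Jordan form over ℚ; the rational canonical form exists over any field.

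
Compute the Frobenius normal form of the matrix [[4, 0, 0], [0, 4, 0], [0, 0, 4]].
The invariant factors of A (the non-unit diagonal entries of the Smith normal form of xI - A over ℚ[x]) are x - 4, x - 4, x - 4, each dividing the next. The characteristic polynomial is their product, (x - 4)^3.

The rational canonical form is the block-diagonal matrix of companion matrices C(f_i):
R = [[4, 0, 0], [0, 4, 0], [0, 0, 4]].

R = [[4, 0, 0], [0, 4, 0], [0, 0, 4]]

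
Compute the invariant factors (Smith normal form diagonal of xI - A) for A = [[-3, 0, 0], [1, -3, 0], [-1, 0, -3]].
The Jordan structure of A has elementary divisors (x + 3)^2, (x + 3). Arranging the block sizes at each eigenvalue in decreasing order and taking row products gives the invariant factors.

Invariant factors (smallest first, each dividing the next): x + 3, (x + 3)^2.

Check: the last factor (x + 3)^2 is the minimal polynomial, and the product (x + 3)^3 is the characteristic polynomial.

x + 3, (x + 3)^2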